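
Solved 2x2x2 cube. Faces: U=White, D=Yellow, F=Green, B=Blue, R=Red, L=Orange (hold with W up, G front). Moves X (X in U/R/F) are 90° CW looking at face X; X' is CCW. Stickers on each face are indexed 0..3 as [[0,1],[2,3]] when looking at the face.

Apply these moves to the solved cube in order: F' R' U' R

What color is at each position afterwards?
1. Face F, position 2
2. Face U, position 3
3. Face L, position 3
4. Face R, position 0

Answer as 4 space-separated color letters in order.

After move 1 (F'): F=GGGG U=WWRR R=YRYR D=OOYY L=OWOW
After move 2 (R'): R=RRYY U=WBRB F=GWGR D=OGYG B=YBOB
After move 3 (U'): U=BBWR F=OWGR R=GWYY B=RROB L=YBOW
After move 4 (R): R=YGYW U=BWWR F=OGGG D=OOYR B=RRBB
Query 1: F[2] = G
Query 2: U[3] = R
Query 3: L[3] = W
Query 4: R[0] = Y

Answer: G R W Y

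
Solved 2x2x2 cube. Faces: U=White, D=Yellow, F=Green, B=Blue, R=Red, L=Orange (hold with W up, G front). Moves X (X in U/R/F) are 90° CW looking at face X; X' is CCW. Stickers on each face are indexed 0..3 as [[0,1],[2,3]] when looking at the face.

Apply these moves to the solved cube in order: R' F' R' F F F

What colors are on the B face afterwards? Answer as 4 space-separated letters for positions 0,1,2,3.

After move 1 (R'): R=RRRR U=WBWB F=GWGW D=YGYG B=YBYB
After move 2 (F'): F=WWGG U=WBRR R=GRYR D=OOYG L=OBOW
After move 3 (R'): R=RRGY U=WYRY F=WBGR D=OWYG B=GBOB
After move 4 (F): F=GWRB U=WYWB R=RRYY D=GRYG L=OOOW
After move 5 (F): F=RGBW U=WYWO R=WRBY D=YRYG L=OGOR
After move 6 (F): F=BRWG U=WYRG R=WROY D=BWYG L=OYOR
Query: B face = GBOB

Answer: G B O B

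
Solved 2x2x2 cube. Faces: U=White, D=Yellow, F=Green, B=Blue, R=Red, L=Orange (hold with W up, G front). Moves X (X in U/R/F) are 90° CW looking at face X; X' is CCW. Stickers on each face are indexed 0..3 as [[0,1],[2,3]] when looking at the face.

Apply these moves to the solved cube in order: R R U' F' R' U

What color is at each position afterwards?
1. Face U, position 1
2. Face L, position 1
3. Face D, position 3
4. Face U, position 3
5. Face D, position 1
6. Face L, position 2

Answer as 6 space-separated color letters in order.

Answer: Y Y G G B O

Derivation:
After move 1 (R): R=RRRR U=WGWG F=GYGY D=YBYB B=WBWB
After move 2 (R): R=RRRR U=WYWY F=GBGB D=YWYW B=GBGB
After move 3 (U'): U=YYWW F=OOGB R=GBRR B=RRGB L=GBOO
After move 4 (F'): F=OBOG U=YYGR R=WBYR D=BOYW L=GWOW
After move 5 (R'): R=BRWY U=YGGR F=OYOR D=BBYG B=WROB
After move 6 (U): U=GYRG F=BROR R=WRWY B=GWOB L=OYOW
Query 1: U[1] = Y
Query 2: L[1] = Y
Query 3: D[3] = G
Query 4: U[3] = G
Query 5: D[1] = B
Query 6: L[2] = O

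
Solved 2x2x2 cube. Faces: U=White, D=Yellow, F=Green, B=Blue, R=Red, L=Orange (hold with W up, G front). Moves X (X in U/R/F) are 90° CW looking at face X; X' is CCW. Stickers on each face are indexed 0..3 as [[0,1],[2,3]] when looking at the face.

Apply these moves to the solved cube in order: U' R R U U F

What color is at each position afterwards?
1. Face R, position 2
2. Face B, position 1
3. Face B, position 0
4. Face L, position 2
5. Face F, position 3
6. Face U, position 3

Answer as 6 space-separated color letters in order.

Answer: W B O O R R

Derivation:
After move 1 (U'): U=WWWW F=OOGG R=GGRR B=RRBB L=BBOO
After move 2 (R): R=RGRG U=WOWG F=OYGY D=YBYR B=WRWB
After move 3 (R): R=RRGG U=WYWY F=OBGR D=YWYW B=GROB
After move 4 (U): U=WWYY F=RRGR R=GRGG B=BBOB L=OBOO
After move 5 (U): U=YWYW F=GRGR R=BBGG B=OBOB L=RROO
After move 6 (F): F=GGRR U=YWOR R=YBWG D=GBYW L=RYOW
Query 1: R[2] = W
Query 2: B[1] = B
Query 3: B[0] = O
Query 4: L[2] = O
Query 5: F[3] = R
Query 6: U[3] = R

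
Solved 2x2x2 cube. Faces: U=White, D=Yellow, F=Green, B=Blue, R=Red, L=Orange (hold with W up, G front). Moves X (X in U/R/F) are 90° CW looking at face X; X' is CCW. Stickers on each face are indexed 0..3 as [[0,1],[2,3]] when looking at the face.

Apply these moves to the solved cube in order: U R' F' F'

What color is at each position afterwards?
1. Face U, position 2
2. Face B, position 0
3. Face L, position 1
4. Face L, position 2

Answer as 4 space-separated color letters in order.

After move 1 (U): U=WWWW F=RRGG R=BBRR B=OOBB L=GGOO
After move 2 (R'): R=BRBR U=WBWO F=RWGW D=YRYG B=YOYB
After move 3 (F'): F=WWRG U=WBBB R=RRYR D=GOYG L=GOOW
After move 4 (F'): F=WGWR U=WBRY R=ORGR D=OWYG L=GBOB
Query 1: U[2] = R
Query 2: B[0] = Y
Query 3: L[1] = B
Query 4: L[2] = O

Answer: R Y B O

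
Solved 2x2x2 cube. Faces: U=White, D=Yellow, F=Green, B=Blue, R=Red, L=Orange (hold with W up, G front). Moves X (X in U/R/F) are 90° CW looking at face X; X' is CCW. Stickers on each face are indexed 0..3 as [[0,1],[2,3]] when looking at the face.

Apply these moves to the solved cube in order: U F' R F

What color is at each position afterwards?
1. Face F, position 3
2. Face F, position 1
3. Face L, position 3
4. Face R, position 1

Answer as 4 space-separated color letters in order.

Answer: O R B Y

Derivation:
After move 1 (U): U=WWWW F=RRGG R=BBRR B=OOBB L=GGOO
After move 2 (F'): F=RGRG U=WWBR R=YBYR D=GOYY L=GWOW
After move 3 (R): R=YYRB U=WGBG F=RORY D=GBYO B=ROWB
After move 4 (F): F=RRYO U=WGWW R=BYGB D=RYYO L=GGOB
Query 1: F[3] = O
Query 2: F[1] = R
Query 3: L[3] = B
Query 4: R[1] = Y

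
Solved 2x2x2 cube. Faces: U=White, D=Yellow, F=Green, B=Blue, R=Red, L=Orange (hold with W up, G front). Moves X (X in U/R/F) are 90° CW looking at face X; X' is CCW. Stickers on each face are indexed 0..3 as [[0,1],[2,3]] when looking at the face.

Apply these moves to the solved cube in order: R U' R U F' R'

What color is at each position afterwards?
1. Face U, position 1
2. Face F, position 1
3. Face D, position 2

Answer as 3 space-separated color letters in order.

After move 1 (R): R=RRRR U=WGWG F=GYGY D=YBYB B=WBWB
After move 2 (U'): U=GGWW F=OOGY R=GYRR B=RRWB L=WBOO
After move 3 (R): R=RGRY U=GOWY F=OBGB D=YWYR B=WRGB
After move 4 (U): U=WGYO F=RGGB R=WRRY B=WBGB L=OBOO
After move 5 (F'): F=GBRG U=WGWR R=WRYY D=BOYR L=OOOY
After move 6 (R'): R=RYWY U=WGWW F=GGRR D=BBYG B=RBOB
Query 1: U[1] = G
Query 2: F[1] = G
Query 3: D[2] = Y

Answer: G G Y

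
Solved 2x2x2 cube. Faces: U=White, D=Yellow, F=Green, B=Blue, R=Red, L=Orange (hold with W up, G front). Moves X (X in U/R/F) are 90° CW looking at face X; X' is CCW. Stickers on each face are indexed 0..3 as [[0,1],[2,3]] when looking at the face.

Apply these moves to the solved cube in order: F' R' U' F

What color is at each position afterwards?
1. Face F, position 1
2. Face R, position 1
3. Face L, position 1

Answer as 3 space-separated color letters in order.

After move 1 (F'): F=GGGG U=WWRR R=YRYR D=OOYY L=OWOW
After move 2 (R'): R=RRYY U=WBRB F=GWGR D=OGYG B=YBOB
After move 3 (U'): U=BBWR F=OWGR R=GWYY B=RROB L=YBOW
After move 4 (F): F=GORW U=BBWB R=WWRY D=YGYG L=YOOG
Query 1: F[1] = O
Query 2: R[1] = W
Query 3: L[1] = O

Answer: O W O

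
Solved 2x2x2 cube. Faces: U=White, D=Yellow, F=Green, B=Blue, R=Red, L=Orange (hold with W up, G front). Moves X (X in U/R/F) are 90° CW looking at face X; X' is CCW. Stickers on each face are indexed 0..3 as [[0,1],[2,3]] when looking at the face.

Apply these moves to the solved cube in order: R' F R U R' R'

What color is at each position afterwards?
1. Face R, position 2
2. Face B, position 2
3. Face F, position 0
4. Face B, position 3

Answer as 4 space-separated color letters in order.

Answer: B W B B

Derivation:
After move 1 (R'): R=RRRR U=WBWB F=GWGW D=YGYG B=YBYB
After move 2 (F): F=GGWW U=WBOO R=WRBR D=RRYG L=OYOG
After move 3 (R): R=BWRR U=WGOW F=GRWG D=RYYY B=OBBB
After move 4 (U): U=OWWG F=BWWG R=OBRR B=OYBB L=GROG
After move 5 (R'): R=BROR U=OBWO F=BWWG D=RWYG B=YYYB
After move 6 (R'): R=RRBO U=OYWY F=BBWO D=RWYG B=GYWB
Query 1: R[2] = B
Query 2: B[2] = W
Query 3: F[0] = B
Query 4: B[3] = B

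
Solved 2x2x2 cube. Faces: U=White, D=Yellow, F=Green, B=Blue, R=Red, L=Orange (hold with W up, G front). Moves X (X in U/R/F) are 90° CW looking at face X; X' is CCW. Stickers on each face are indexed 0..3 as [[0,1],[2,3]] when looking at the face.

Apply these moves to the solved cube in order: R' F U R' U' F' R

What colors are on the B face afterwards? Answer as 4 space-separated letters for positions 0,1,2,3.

Answer: Y R O B

Derivation:
After move 1 (R'): R=RRRR U=WBWB F=GWGW D=YGYG B=YBYB
After move 2 (F): F=GGWW U=WBOO R=WRBR D=RRYG L=OYOG
After move 3 (U): U=OWOB F=WRWW R=YBBR B=OYYB L=GGOG
After move 4 (R'): R=BRYB U=OYOO F=WWWB D=RRYW B=GYRB
After move 5 (U'): U=YOOO F=GGWB R=WWYB B=BRRB L=GYOG
After move 6 (F'): F=GBGW U=YOWY R=RWRB D=YGYW L=GOOO
After move 7 (R): R=RRBW U=YBWW F=GGGW D=YRYB B=YROB
Query: B face = YROB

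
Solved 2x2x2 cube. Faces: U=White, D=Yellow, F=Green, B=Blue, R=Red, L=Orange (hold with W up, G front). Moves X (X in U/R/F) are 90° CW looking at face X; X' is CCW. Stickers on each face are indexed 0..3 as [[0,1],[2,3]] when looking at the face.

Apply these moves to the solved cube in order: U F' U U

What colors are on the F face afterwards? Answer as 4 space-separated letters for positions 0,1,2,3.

After move 1 (U): U=WWWW F=RRGG R=BBRR B=OOBB L=GGOO
After move 2 (F'): F=RGRG U=WWBR R=YBYR D=GOYY L=GWOW
After move 3 (U): U=BWRW F=YBRG R=OOYR B=GWBB L=RGOW
After move 4 (U): U=RBWW F=OORG R=GWYR B=RGBB L=YBOW
Query: F face = OORG

Answer: O O R G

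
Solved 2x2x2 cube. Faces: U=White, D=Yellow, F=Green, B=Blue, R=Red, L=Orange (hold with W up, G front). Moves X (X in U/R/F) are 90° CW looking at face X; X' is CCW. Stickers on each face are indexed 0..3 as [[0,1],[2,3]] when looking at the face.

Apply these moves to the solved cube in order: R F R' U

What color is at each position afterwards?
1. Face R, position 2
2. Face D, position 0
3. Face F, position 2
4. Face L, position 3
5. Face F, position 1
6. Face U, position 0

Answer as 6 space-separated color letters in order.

Answer: W R Y B R O

Derivation:
After move 1 (R): R=RRRR U=WGWG F=GYGY D=YBYB B=WBWB
After move 2 (F): F=GGYY U=WGOO R=WRGR D=RRYB L=OYOB
After move 3 (R'): R=RRWG U=WWOW F=GGYO D=RGYY B=BBRB
After move 4 (U): U=OWWW F=RRYO R=BBWG B=OYRB L=GGOB
Query 1: R[2] = W
Query 2: D[0] = R
Query 3: F[2] = Y
Query 4: L[3] = B
Query 5: F[1] = R
Query 6: U[0] = O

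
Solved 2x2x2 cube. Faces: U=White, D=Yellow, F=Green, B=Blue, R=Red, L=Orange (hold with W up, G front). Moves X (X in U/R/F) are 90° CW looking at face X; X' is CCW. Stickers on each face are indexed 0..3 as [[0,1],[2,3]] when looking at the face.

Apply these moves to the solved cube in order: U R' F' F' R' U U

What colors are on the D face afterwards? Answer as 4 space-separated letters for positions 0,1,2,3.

After move 1 (U): U=WWWW F=RRGG R=BBRR B=OOBB L=GGOO
After move 2 (R'): R=BRBR U=WBWO F=RWGW D=YRYG B=YOYB
After move 3 (F'): F=WWRG U=WBBB R=RRYR D=GOYG L=GOOW
After move 4 (F'): F=WGWR U=WBRY R=ORGR D=OWYG L=GBOB
After move 5 (R'): R=RROG U=WYRY F=WBWY D=OGYR B=GOWB
After move 6 (U): U=RWYY F=RRWY R=GOOG B=GBWB L=WBOB
After move 7 (U): U=YRYW F=GOWY R=GBOG B=WBWB L=RROB
Query: D face = OGYR

Answer: O G Y R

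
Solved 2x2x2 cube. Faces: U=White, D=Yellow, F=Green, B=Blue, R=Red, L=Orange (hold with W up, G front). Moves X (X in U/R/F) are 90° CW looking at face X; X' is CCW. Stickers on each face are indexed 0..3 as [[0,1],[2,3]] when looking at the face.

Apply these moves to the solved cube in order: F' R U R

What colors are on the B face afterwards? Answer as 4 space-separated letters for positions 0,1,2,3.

After move 1 (F'): F=GGGG U=WWRR R=YRYR D=OOYY L=OWOW
After move 2 (R): R=YYRR U=WGRG F=GOGY D=OBYB B=RBWB
After move 3 (U): U=RWGG F=YYGY R=RBRR B=OWWB L=GOOW
After move 4 (R): R=RRRB U=RYGY F=YBGB D=OWYO B=GWWB
Query: B face = GWWB

Answer: G W W B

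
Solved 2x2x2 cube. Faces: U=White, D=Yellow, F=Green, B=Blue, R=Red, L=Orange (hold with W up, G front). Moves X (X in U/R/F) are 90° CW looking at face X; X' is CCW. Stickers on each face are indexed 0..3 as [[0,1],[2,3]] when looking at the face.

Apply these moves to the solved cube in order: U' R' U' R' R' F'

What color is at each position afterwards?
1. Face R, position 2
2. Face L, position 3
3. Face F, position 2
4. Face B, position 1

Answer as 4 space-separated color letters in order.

After move 1 (U'): U=WWWW F=OOGG R=GGRR B=RRBB L=BBOO
After move 2 (R'): R=GRGR U=WBWR F=OWGW D=YOYG B=YRYB
After move 3 (U'): U=BRWW F=BBGW R=OWGR B=GRYB L=YROO
After move 4 (R'): R=WROG U=BYWG F=BRGW D=YBYW B=GROB
After move 5 (R'): R=RGWO U=BOWG F=BYGG D=YRYW B=WRBB
After move 6 (F'): F=YGBG U=BORW R=RGYO D=ROYW L=YGOW
Query 1: R[2] = Y
Query 2: L[3] = W
Query 3: F[2] = B
Query 4: B[1] = R

Answer: Y W B R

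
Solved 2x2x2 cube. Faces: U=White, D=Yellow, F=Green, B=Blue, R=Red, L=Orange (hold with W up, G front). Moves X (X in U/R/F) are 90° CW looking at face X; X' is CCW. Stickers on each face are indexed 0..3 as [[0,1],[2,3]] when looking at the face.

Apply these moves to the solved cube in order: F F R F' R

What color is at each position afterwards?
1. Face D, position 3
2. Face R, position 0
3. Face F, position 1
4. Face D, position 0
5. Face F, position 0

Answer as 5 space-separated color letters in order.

Answer: Y W R R W

Derivation:
After move 1 (F): F=GGGG U=WWOO R=WRWR D=RRYY L=OYOY
After move 2 (F): F=GGGG U=WWYY R=OROR D=WWYY L=OROR
After move 3 (R): R=OORR U=WGYG F=GWGY D=WBYB B=YBWB
After move 4 (F'): F=WYGG U=WGOR R=BOWR D=RRYB L=OGOY
After move 5 (R): R=WBRO U=WYOG F=WRGB D=RWYY B=RBGB
Query 1: D[3] = Y
Query 2: R[0] = W
Query 3: F[1] = R
Query 4: D[0] = R
Query 5: F[0] = W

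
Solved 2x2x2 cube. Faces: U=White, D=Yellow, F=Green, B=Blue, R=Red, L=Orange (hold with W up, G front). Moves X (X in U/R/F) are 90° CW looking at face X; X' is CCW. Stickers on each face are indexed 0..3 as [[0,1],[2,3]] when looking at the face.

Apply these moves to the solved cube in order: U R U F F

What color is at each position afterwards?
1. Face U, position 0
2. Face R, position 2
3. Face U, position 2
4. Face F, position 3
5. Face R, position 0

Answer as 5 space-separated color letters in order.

After move 1 (U): U=WWWW F=RRGG R=BBRR B=OOBB L=GGOO
After move 2 (R): R=RBRB U=WRWG F=RYGY D=YBYO B=WOWB
After move 3 (U): U=WWGR F=RBGY R=WORB B=GGWB L=RYOO
After move 4 (F): F=GRYB U=WWOY R=GORB D=RWYO L=RYOB
After move 5 (F): F=YGBR U=WWBY R=OOYB D=RGYO L=RROW
Query 1: U[0] = W
Query 2: R[2] = Y
Query 3: U[2] = B
Query 4: F[3] = R
Query 5: R[0] = O

Answer: W Y B R O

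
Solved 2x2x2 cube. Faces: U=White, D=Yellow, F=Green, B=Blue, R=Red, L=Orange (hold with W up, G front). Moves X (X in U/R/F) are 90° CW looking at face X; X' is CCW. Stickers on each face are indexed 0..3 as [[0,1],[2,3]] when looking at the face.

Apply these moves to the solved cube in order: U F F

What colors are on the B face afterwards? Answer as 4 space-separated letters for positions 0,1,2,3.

After move 1 (U): U=WWWW F=RRGG R=BBRR B=OOBB L=GGOO
After move 2 (F): F=GRGR U=WWOG R=WBWR D=RBYY L=GYOY
After move 3 (F): F=GGRR U=WWYY R=OBGR D=WWYY L=GROB
Query: B face = OOBB

Answer: O O B B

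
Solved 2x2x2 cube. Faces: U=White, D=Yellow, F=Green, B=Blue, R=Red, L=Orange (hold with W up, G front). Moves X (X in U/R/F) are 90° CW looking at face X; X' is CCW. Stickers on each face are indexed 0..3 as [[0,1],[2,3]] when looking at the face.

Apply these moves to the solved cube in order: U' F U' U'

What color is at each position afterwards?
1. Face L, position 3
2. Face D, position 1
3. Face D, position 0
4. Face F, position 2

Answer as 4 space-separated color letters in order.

After move 1 (U'): U=WWWW F=OOGG R=GGRR B=RRBB L=BBOO
After move 2 (F): F=GOGO U=WWOB R=WGWR D=RGYY L=BYOY
After move 3 (U'): U=WBWO F=BYGO R=GOWR B=WGBB L=RROY
After move 4 (U'): U=BOWW F=RRGO R=BYWR B=GOBB L=WGOY
Query 1: L[3] = Y
Query 2: D[1] = G
Query 3: D[0] = R
Query 4: F[2] = G

Answer: Y G R G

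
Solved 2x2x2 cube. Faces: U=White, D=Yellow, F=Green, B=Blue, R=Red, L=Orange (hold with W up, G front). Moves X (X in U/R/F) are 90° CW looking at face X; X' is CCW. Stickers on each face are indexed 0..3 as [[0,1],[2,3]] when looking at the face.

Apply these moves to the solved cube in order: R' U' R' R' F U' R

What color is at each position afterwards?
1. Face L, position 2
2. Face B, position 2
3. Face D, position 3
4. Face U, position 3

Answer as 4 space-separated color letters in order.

After move 1 (R'): R=RRRR U=WBWB F=GWGW D=YGYG B=YBYB
After move 2 (U'): U=BBWW F=OOGW R=GWRR B=RRYB L=YBOO
After move 3 (R'): R=WRGR U=BYWR F=OBGW D=YOYW B=GRGB
After move 4 (R'): R=RRWG U=BGWG F=OYGR D=YBYW B=WROB
After move 5 (F): F=GORY U=BGOB R=WRGG D=WRYW L=YYOB
After move 6 (U'): U=GBBO F=YYRY R=GOGG B=WROB L=WROB
After move 7 (R): R=GGGO U=GYBY F=YRRW D=WOYW B=ORBB
Query 1: L[2] = O
Query 2: B[2] = B
Query 3: D[3] = W
Query 4: U[3] = Y

Answer: O B W Y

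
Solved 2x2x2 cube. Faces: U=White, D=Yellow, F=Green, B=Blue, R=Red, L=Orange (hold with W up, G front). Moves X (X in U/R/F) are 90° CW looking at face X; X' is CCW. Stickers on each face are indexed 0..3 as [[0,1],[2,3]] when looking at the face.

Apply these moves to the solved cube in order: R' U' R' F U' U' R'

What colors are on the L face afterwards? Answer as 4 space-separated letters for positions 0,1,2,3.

Answer: W R O O

Derivation:
After move 1 (R'): R=RRRR U=WBWB F=GWGW D=YGYG B=YBYB
After move 2 (U'): U=BBWW F=OOGW R=GWRR B=RRYB L=YBOO
After move 3 (R'): R=WRGR U=BYWR F=OBGW D=YOYW B=GRGB
After move 4 (F): F=GOWB U=BYOB R=WRRR D=GWYW L=YYOO
After move 5 (U'): U=YBBO F=YYWB R=GORR B=WRGB L=GROO
After move 6 (U'): U=BOYB F=GRWB R=YYRR B=GOGB L=WROO
After move 7 (R'): R=YRYR U=BGYG F=GOWB D=GRYB B=WOWB
Query: L face = WROO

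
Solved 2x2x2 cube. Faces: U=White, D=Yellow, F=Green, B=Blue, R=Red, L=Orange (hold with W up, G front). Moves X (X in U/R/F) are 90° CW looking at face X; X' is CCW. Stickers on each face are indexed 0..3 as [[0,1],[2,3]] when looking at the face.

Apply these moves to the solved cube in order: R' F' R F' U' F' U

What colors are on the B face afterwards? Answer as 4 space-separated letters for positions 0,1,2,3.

Answer: R Y B B

Derivation:
After move 1 (R'): R=RRRR U=WBWB F=GWGW D=YGYG B=YBYB
After move 2 (F'): F=WWGG U=WBRR R=GRYR D=OOYG L=OBOW
After move 3 (R): R=YGRR U=WWRG F=WOGG D=OYYY B=RBBB
After move 4 (F'): F=OGWG U=WWYR R=YGOR D=BWYY L=OGOR
After move 5 (U'): U=WRWY F=OGWG R=OGOR B=YGBB L=RBOR
After move 6 (F'): F=GGOW U=WROO R=WGBR D=BRYY L=RYOW
After move 7 (U): U=OWOR F=WGOW R=YGBR B=RYBB L=GGOW
Query: B face = RYBB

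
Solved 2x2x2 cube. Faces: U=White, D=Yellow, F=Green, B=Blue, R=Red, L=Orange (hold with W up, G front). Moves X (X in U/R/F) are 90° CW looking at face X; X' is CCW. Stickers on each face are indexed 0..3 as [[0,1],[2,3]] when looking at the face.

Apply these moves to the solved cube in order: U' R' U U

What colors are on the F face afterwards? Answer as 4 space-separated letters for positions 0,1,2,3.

After move 1 (U'): U=WWWW F=OOGG R=GGRR B=RRBB L=BBOO
After move 2 (R'): R=GRGR U=WBWR F=OWGW D=YOYG B=YRYB
After move 3 (U): U=WWRB F=GRGW R=YRGR B=BBYB L=OWOO
After move 4 (U): U=RWBW F=YRGW R=BBGR B=OWYB L=GROO
Query: F face = YRGW

Answer: Y R G W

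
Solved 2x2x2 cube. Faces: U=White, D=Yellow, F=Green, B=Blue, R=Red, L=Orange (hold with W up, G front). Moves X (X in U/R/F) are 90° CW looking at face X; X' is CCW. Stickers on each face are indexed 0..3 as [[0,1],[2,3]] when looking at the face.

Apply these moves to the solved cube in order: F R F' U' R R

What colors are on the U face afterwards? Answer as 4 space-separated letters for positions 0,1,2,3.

After move 1 (F): F=GGGG U=WWOO R=WRWR D=RRYY L=OYOY
After move 2 (R): R=WWRR U=WGOG F=GRGY D=RBYB B=OBWB
After move 3 (F'): F=RYGG U=WGWR R=BWRR D=YYYB L=OGOO
After move 4 (U'): U=GRWW F=OGGG R=RYRR B=BWWB L=OBOO
After move 5 (R): R=RRRY U=GGWG F=OYGB D=YWYB B=WWRB
After move 6 (R): R=RRYR U=GYWB F=OWGB D=YRYW B=GWGB
Query: U face = GYWB

Answer: G Y W B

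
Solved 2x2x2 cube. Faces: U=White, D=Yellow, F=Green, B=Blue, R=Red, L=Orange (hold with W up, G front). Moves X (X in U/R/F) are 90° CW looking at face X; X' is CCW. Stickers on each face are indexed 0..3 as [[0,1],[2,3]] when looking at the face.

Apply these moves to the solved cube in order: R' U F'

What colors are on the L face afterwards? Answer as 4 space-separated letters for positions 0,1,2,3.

After move 1 (R'): R=RRRR U=WBWB F=GWGW D=YGYG B=YBYB
After move 2 (U): U=WWBB F=RRGW R=YBRR B=OOYB L=GWOO
After move 3 (F'): F=RWRG U=WWYR R=GBYR D=WOYG L=GBOB
Query: L face = GBOB

Answer: G B O B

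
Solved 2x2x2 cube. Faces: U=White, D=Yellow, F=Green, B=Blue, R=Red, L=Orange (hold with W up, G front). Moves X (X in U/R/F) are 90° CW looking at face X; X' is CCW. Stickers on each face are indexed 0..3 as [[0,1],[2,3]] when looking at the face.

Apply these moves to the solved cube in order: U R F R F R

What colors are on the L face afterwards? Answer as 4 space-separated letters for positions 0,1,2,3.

Answer: G R O W

Derivation:
After move 1 (U): U=WWWW F=RRGG R=BBRR B=OOBB L=GGOO
After move 2 (R): R=RBRB U=WRWG F=RYGY D=YBYO B=WOWB
After move 3 (F): F=GRYY U=WROG R=WBGB D=RRYO L=GYOB
After move 4 (R): R=GWBB U=WROY F=GRYO D=RWYW B=GORB
After move 5 (F): F=YGOR U=WRBY R=OWYB D=BGYW L=GROW
After move 6 (R): R=YOBW U=WGBR F=YGOW D=BRYG B=YORB
Query: L face = GROW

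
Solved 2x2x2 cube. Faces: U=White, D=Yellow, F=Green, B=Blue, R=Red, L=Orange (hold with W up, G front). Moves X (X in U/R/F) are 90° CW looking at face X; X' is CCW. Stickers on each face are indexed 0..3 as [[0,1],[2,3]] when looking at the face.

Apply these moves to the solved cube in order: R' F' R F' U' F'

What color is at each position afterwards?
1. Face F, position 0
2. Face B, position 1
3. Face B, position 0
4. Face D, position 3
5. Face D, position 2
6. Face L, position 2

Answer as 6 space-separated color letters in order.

After move 1 (R'): R=RRRR U=WBWB F=GWGW D=YGYG B=YBYB
After move 2 (F'): F=WWGG U=WBRR R=GRYR D=OOYG L=OBOW
After move 3 (R): R=YGRR U=WWRG F=WOGG D=OYYY B=RBBB
After move 4 (F'): F=OGWG U=WWYR R=YGOR D=BWYY L=OGOR
After move 5 (U'): U=WRWY F=OGWG R=OGOR B=YGBB L=RBOR
After move 6 (F'): F=GGOW U=WROO R=WGBR D=BRYY L=RYOW
Query 1: F[0] = G
Query 2: B[1] = G
Query 3: B[0] = Y
Query 4: D[3] = Y
Query 5: D[2] = Y
Query 6: L[2] = O

Answer: G G Y Y Y O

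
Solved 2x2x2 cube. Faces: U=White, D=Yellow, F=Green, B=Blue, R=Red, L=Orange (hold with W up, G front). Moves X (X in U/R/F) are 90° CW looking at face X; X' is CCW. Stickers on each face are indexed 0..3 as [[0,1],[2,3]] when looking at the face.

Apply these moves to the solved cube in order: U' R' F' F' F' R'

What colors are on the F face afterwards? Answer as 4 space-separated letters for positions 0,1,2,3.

Answer: G B W B

Derivation:
After move 1 (U'): U=WWWW F=OOGG R=GGRR B=RRBB L=BBOO
After move 2 (R'): R=GRGR U=WBWR F=OWGW D=YOYG B=YRYB
After move 3 (F'): F=WWOG U=WBGG R=ORYR D=BOYG L=BROW
After move 4 (F'): F=WGWO U=WBOY R=ORBR D=RWYG L=BGOG
After move 5 (F'): F=GOWW U=WBOB R=WRRR D=GGYG L=BYOO
After move 6 (R'): R=RRWR U=WYOY F=GBWB D=GOYW B=GRGB
Query: F face = GBWB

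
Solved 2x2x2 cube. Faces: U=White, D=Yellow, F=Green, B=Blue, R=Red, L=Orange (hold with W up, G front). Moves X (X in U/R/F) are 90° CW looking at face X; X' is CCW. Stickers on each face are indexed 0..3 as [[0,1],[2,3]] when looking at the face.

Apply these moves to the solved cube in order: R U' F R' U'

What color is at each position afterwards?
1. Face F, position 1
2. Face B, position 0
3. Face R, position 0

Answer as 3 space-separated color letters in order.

After move 1 (R): R=RRRR U=WGWG F=GYGY D=YBYB B=WBWB
After move 2 (U'): U=GGWW F=OOGY R=GYRR B=RRWB L=WBOO
After move 3 (F): F=GOYO U=GGOB R=WYWR D=RGYB L=WYOB
After move 4 (R'): R=YRWW U=GWOR F=GGYB D=ROYO B=BRGB
After move 5 (U'): U=WRGO F=WYYB R=GGWW B=YRGB L=BROB
Query 1: F[1] = Y
Query 2: B[0] = Y
Query 3: R[0] = G

Answer: Y Y G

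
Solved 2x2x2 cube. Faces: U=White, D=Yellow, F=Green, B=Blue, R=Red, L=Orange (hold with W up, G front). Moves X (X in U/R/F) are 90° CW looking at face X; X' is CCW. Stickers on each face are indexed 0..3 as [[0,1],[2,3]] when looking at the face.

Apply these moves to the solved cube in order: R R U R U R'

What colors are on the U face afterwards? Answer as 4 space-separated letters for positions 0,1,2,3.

After move 1 (R): R=RRRR U=WGWG F=GYGY D=YBYB B=WBWB
After move 2 (R): R=RRRR U=WYWY F=GBGB D=YWYW B=GBGB
After move 3 (U): U=WWYY F=RRGB R=GBRR B=OOGB L=GBOO
After move 4 (R): R=RGRB U=WRYB F=RWGW D=YGYO B=YOWB
After move 5 (U): U=YWBR F=RGGW R=YORB B=GBWB L=RWOO
After move 6 (R'): R=OBYR U=YWBG F=RWGR D=YGYW B=OBGB
Query: U face = YWBG

Answer: Y W B G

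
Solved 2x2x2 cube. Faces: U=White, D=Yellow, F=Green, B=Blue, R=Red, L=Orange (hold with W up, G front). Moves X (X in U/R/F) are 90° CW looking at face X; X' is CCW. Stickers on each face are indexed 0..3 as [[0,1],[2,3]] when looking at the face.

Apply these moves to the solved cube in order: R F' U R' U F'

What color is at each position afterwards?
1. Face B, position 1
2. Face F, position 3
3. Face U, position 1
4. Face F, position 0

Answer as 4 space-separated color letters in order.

Answer: Y G R R

Derivation:
After move 1 (R): R=RRRR U=WGWG F=GYGY D=YBYB B=WBWB
After move 2 (F'): F=YYGG U=WGRR R=BRYR D=OOYB L=OGOW
After move 3 (U): U=RWRG F=BRGG R=WBYR B=OGWB L=YYOW
After move 4 (R'): R=BRWY U=RWRO F=BWGG D=ORYG B=BGOB
After move 5 (U): U=RROW F=BRGG R=BGWY B=YYOB L=BWOW
After move 6 (F'): F=RGBG U=RRBW R=RGOY D=WWYG L=BWOO
Query 1: B[1] = Y
Query 2: F[3] = G
Query 3: U[1] = R
Query 4: F[0] = R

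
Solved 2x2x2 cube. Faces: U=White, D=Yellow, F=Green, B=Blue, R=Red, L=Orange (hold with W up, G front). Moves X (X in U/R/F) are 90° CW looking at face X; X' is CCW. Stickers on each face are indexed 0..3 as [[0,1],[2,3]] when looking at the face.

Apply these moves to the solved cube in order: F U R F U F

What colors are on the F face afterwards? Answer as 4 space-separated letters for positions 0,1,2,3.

Answer: Y O R B

Derivation:
After move 1 (F): F=GGGG U=WWOO R=WRWR D=RRYY L=OYOY
After move 2 (U): U=OWOW F=WRGG R=BBWR B=OYBB L=GGOY
After move 3 (R): R=WBRB U=OROG F=WRGY D=RBYO B=WYWB
After move 4 (F): F=GWYR U=ORYG R=OBGB D=RWYO L=GROB
After move 5 (U): U=YOGR F=OBYR R=WYGB B=GRWB L=GWOB
After move 6 (F): F=YORB U=YOBW R=GYRB D=GWYO L=GROW
Query: F face = YORB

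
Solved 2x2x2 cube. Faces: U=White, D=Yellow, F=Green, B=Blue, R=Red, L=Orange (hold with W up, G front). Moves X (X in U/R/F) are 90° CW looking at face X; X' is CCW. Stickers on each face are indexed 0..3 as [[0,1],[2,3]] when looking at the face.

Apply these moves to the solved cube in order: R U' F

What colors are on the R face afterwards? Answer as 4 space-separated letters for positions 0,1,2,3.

After move 1 (R): R=RRRR U=WGWG F=GYGY D=YBYB B=WBWB
After move 2 (U'): U=GGWW F=OOGY R=GYRR B=RRWB L=WBOO
After move 3 (F): F=GOYO U=GGOB R=WYWR D=RGYB L=WYOB
Query: R face = WYWR

Answer: W Y W R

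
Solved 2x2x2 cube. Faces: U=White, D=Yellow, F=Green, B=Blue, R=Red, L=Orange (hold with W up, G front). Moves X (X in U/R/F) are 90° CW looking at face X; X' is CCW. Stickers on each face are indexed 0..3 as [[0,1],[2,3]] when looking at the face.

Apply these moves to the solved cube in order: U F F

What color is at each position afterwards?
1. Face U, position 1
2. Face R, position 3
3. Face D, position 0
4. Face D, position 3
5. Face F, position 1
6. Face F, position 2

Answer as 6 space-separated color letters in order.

After move 1 (U): U=WWWW F=RRGG R=BBRR B=OOBB L=GGOO
After move 2 (F): F=GRGR U=WWOG R=WBWR D=RBYY L=GYOY
After move 3 (F): F=GGRR U=WWYY R=OBGR D=WWYY L=GROB
Query 1: U[1] = W
Query 2: R[3] = R
Query 3: D[0] = W
Query 4: D[3] = Y
Query 5: F[1] = G
Query 6: F[2] = R

Answer: W R W Y G R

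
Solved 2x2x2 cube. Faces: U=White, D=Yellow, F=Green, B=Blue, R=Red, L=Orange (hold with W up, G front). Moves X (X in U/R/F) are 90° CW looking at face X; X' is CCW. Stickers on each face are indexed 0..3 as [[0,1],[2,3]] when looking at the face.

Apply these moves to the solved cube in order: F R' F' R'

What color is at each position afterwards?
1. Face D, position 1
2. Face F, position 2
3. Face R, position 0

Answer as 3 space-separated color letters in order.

Answer: O G R

Derivation:
After move 1 (F): F=GGGG U=WWOO R=WRWR D=RRYY L=OYOY
After move 2 (R'): R=RRWW U=WBOB F=GWGO D=RGYG B=YBRB
After move 3 (F'): F=WOGG U=WBRW R=GRRW D=YYYG L=OBOO
After move 4 (R'): R=RWGR U=WRRY F=WBGW D=YOYG B=GBYB
Query 1: D[1] = O
Query 2: F[2] = G
Query 3: R[0] = R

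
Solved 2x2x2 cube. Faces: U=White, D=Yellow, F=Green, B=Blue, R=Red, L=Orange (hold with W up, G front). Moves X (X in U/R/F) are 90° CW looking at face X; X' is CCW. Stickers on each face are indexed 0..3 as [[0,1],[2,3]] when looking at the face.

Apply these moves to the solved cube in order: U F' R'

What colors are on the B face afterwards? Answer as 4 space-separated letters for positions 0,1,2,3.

Answer: Y O O B

Derivation:
After move 1 (U): U=WWWW F=RRGG R=BBRR B=OOBB L=GGOO
After move 2 (F'): F=RGRG U=WWBR R=YBYR D=GOYY L=GWOW
After move 3 (R'): R=BRYY U=WBBO F=RWRR D=GGYG B=YOOB
Query: B face = YOOB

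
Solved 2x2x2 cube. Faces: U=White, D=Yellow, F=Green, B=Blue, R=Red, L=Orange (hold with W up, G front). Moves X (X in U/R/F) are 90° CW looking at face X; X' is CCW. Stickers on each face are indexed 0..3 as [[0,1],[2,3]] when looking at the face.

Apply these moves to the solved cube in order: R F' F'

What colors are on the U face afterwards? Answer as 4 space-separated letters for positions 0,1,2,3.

Answer: W G B Y

Derivation:
After move 1 (R): R=RRRR U=WGWG F=GYGY D=YBYB B=WBWB
After move 2 (F'): F=YYGG U=WGRR R=BRYR D=OOYB L=OGOW
After move 3 (F'): F=YGYG U=WGBY R=OROR D=GWYB L=OROR
Query: U face = WGBY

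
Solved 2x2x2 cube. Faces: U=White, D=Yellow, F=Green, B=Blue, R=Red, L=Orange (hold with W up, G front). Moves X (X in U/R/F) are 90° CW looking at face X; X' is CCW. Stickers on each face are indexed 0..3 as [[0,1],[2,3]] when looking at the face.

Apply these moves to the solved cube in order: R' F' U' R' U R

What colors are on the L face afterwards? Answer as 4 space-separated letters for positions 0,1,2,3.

Answer: O R O W

Derivation:
After move 1 (R'): R=RRRR U=WBWB F=GWGW D=YGYG B=YBYB
After move 2 (F'): F=WWGG U=WBRR R=GRYR D=OOYG L=OBOW
After move 3 (U'): U=BRWR F=OBGG R=WWYR B=GRYB L=YBOW
After move 4 (R'): R=WRWY U=BYWG F=ORGR D=OBYG B=GROB
After move 5 (U): U=WBGY F=WRGR R=GRWY B=YBOB L=OROW
After move 6 (R): R=WGYR U=WRGR F=WBGG D=OOYY B=YBBB
Query: L face = OROW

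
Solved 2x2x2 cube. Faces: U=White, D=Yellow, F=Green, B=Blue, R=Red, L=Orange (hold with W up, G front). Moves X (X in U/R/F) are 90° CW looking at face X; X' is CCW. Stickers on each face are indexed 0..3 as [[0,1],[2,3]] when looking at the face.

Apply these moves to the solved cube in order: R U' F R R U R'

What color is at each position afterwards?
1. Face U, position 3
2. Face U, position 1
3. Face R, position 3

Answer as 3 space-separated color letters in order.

Answer: W O Y

Derivation:
After move 1 (R): R=RRRR U=WGWG F=GYGY D=YBYB B=WBWB
After move 2 (U'): U=GGWW F=OOGY R=GYRR B=RRWB L=WBOO
After move 3 (F): F=GOYO U=GGOB R=WYWR D=RGYB L=WYOB
After move 4 (R): R=WWRY U=GOOO F=GGYB D=RWYR B=BRGB
After move 5 (R): R=RWYW U=GGOB F=GWYR D=RGYB B=OROB
After move 6 (U): U=OGBG F=RWYR R=ORYW B=WYOB L=GWOB
After move 7 (R'): R=RWOY U=OOBW F=RGYG D=RWYR B=BYGB
Query 1: U[3] = W
Query 2: U[1] = O
Query 3: R[3] = Y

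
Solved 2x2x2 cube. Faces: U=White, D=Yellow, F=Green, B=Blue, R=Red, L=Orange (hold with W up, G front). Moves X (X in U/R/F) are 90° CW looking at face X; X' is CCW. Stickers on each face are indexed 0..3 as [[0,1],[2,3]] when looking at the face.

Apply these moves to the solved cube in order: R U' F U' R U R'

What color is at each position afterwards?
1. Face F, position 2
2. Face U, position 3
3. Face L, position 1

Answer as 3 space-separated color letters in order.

Answer: Y R G

Derivation:
After move 1 (R): R=RRRR U=WGWG F=GYGY D=YBYB B=WBWB
After move 2 (U'): U=GGWW F=OOGY R=GYRR B=RRWB L=WBOO
After move 3 (F): F=GOYO U=GGOB R=WYWR D=RGYB L=WYOB
After move 4 (U'): U=GBGO F=WYYO R=GOWR B=WYWB L=RROB
After move 5 (R): R=WGRO U=GYGO F=WGYB D=RWYW B=OYBB
After move 6 (U): U=GGOY F=WGYB R=OYRO B=RRBB L=WGOB
After move 7 (R'): R=YOOR U=GBOR F=WGYY D=RGYB B=WRWB
Query 1: F[2] = Y
Query 2: U[3] = R
Query 3: L[1] = G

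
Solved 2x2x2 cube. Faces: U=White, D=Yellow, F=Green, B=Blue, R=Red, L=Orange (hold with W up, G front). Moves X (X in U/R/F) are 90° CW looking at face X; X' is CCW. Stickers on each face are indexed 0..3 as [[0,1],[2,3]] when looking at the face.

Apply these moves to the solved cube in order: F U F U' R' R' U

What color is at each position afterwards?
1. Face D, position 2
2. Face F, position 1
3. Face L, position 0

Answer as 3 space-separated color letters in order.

After move 1 (F): F=GGGG U=WWOO R=WRWR D=RRYY L=OYOY
After move 2 (U): U=OWOW F=WRGG R=BBWR B=OYBB L=GGOY
After move 3 (F): F=GWGR U=OWYG R=OBWR D=WBYY L=GROR
After move 4 (U'): U=WGOY F=GRGR R=GWWR B=OBBB L=OYOR
After move 5 (R'): R=WRGW U=WBOO F=GGGY D=WRYR B=YBBB
After move 6 (R'): R=RWWG U=WBOY F=GBGO D=WGYY B=RBRB
After move 7 (U): U=OWYB F=RWGO R=RBWG B=OYRB L=GBOR
Query 1: D[2] = Y
Query 2: F[1] = W
Query 3: L[0] = G

Answer: Y W G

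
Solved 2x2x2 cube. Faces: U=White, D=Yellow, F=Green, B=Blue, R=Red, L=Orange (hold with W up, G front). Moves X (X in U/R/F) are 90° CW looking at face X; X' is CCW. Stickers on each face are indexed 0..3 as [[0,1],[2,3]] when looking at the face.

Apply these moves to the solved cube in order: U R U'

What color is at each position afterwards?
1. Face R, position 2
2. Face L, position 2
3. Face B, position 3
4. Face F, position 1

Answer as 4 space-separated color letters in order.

After move 1 (U): U=WWWW F=RRGG R=BBRR B=OOBB L=GGOO
After move 2 (R): R=RBRB U=WRWG F=RYGY D=YBYO B=WOWB
After move 3 (U'): U=RGWW F=GGGY R=RYRB B=RBWB L=WOOO
Query 1: R[2] = R
Query 2: L[2] = O
Query 3: B[3] = B
Query 4: F[1] = G

Answer: R O B G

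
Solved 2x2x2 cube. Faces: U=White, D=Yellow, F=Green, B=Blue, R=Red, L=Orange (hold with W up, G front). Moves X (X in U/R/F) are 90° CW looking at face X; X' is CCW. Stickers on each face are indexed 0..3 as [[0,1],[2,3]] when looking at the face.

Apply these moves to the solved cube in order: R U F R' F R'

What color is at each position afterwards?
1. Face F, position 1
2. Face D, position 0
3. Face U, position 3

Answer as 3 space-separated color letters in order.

Answer: W G B

Derivation:
After move 1 (R): R=RRRR U=WGWG F=GYGY D=YBYB B=WBWB
After move 2 (U): U=WWGG F=RRGY R=WBRR B=OOWB L=GYOO
After move 3 (F): F=GRYR U=WWOY R=GBGR D=RWYB L=GYOB
After move 4 (R'): R=BRGG U=WWOO F=GWYY D=RRYR B=BOWB
After move 5 (F): F=YGYW U=WWBY R=OROG D=GBYR L=GROR
After move 6 (R'): R=RGOO U=WWBB F=YWYY D=GGYW B=ROBB
Query 1: F[1] = W
Query 2: D[0] = G
Query 3: U[3] = B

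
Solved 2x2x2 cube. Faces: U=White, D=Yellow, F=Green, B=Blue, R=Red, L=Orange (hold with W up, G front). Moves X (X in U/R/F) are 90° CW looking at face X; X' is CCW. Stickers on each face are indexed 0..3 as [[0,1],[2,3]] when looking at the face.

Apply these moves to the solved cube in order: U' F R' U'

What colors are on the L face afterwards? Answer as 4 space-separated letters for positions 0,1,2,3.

Answer: Y R O Y

Derivation:
After move 1 (U'): U=WWWW F=OOGG R=GGRR B=RRBB L=BBOO
After move 2 (F): F=GOGO U=WWOB R=WGWR D=RGYY L=BYOY
After move 3 (R'): R=GRWW U=WBOR F=GWGB D=ROYO B=YRGB
After move 4 (U'): U=BRWO F=BYGB R=GWWW B=GRGB L=YROY
Query: L face = YROY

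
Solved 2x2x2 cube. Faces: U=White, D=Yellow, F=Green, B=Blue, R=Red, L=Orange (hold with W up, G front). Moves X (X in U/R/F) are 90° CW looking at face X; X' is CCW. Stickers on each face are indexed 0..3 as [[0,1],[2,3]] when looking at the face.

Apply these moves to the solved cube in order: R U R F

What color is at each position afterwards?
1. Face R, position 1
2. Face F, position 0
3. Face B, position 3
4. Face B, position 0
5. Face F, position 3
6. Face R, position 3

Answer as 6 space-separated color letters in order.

After move 1 (R): R=RRRR U=WGWG F=GYGY D=YBYB B=WBWB
After move 2 (U): U=WWGG F=RRGY R=WBRR B=OOWB L=GYOO
After move 3 (R): R=RWRB U=WRGY F=RBGB D=YWYO B=GOWB
After move 4 (F): F=GRBB U=WROY R=GWYB D=RRYO L=GYOW
Query 1: R[1] = W
Query 2: F[0] = G
Query 3: B[3] = B
Query 4: B[0] = G
Query 5: F[3] = B
Query 6: R[3] = B

Answer: W G B G B B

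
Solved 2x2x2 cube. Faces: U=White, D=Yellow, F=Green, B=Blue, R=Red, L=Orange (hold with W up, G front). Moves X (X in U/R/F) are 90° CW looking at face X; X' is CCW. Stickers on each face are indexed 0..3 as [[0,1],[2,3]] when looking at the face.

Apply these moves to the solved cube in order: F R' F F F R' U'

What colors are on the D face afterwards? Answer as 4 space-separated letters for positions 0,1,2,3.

Answer: Y O Y G

Derivation:
After move 1 (F): F=GGGG U=WWOO R=WRWR D=RRYY L=OYOY
After move 2 (R'): R=RRWW U=WBOB F=GWGO D=RGYG B=YBRB
After move 3 (F): F=GGOW U=WBYY R=ORBW D=WRYG L=OROG
After move 4 (F): F=OGWG U=WBGR R=YRYW D=BOYG L=OWOR
After move 5 (F): F=WOGG U=WBRW R=GRRW D=YYYG L=OBOO
After move 6 (R'): R=RWGR U=WRRY F=WBGW D=YOYG B=GBYB
After move 7 (U'): U=RYWR F=OBGW R=WBGR B=RWYB L=GBOO
Query: D face = YOYG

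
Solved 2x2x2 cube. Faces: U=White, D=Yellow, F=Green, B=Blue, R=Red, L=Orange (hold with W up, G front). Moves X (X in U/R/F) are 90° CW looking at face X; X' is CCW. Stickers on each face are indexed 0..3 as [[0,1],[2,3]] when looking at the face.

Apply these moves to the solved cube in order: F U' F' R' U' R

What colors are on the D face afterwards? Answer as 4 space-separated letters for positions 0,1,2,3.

Answer: B Y Y G

Derivation:
After move 1 (F): F=GGGG U=WWOO R=WRWR D=RRYY L=OYOY
After move 2 (U'): U=WOWO F=OYGG R=GGWR B=WRBB L=BBOY
After move 3 (F'): F=YGOG U=WOGW R=RGRR D=BYYY L=BOOW
After move 4 (R'): R=GRRR U=WBGW F=YOOW D=BGYG B=YRYB
After move 5 (U'): U=BWWG F=BOOW R=YORR B=GRYB L=YROW
After move 6 (R): R=RYRO U=BOWW F=BGOG D=BYYG B=GRWB
Query: D face = BYYG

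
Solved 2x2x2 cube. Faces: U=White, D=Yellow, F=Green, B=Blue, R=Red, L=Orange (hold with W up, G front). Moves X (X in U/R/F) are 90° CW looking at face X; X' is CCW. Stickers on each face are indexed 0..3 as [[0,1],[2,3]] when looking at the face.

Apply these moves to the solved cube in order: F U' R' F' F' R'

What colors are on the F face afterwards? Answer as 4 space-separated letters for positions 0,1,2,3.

Answer: O B O R

Derivation:
After move 1 (F): F=GGGG U=WWOO R=WRWR D=RRYY L=OYOY
After move 2 (U'): U=WOWO F=OYGG R=GGWR B=WRBB L=BBOY
After move 3 (R'): R=GRGW U=WBWW F=OOGO D=RYYG B=YRRB
After move 4 (F'): F=OOOG U=WBGG R=YRRW D=BYYG L=BWOW
After move 5 (F'): F=OGOO U=WBYR R=YRBW D=WWYG L=BGOG
After move 6 (R'): R=RWYB U=WRYY F=OBOR D=WGYO B=GRWB
Query: F face = OBOR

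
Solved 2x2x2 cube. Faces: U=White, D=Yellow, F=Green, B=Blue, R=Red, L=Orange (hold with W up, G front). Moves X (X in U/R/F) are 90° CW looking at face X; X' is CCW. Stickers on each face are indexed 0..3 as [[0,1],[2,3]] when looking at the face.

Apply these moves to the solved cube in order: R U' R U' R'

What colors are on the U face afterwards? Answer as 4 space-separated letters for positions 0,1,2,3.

Answer: O G G R

Derivation:
After move 1 (R): R=RRRR U=WGWG F=GYGY D=YBYB B=WBWB
After move 2 (U'): U=GGWW F=OOGY R=GYRR B=RRWB L=WBOO
After move 3 (R): R=RGRY U=GOWY F=OBGB D=YWYR B=WRGB
After move 4 (U'): U=OYGW F=WBGB R=OBRY B=RGGB L=WROO
After move 5 (R'): R=BYOR U=OGGR F=WYGW D=YBYB B=RGWB
Query: U face = OGGR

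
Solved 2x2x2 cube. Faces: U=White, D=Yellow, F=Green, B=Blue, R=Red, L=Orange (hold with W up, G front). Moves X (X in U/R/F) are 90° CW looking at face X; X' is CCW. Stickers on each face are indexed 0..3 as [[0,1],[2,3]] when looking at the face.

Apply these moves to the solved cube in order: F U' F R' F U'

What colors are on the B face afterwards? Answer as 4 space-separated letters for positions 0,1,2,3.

Answer: Y R G B

Derivation:
After move 1 (F): F=GGGG U=WWOO R=WRWR D=RRYY L=OYOY
After move 2 (U'): U=WOWO F=OYGG R=GGWR B=WRBB L=BBOY
After move 3 (F): F=GOGY U=WOYB R=WGOR D=WGYY L=BROR
After move 4 (R'): R=GRWO U=WBYW F=GOGB D=WOYY B=YRGB
After move 5 (F): F=GGBO U=WBRR R=YRWO D=WGYY L=BWOO
After move 6 (U'): U=BRWR F=BWBO R=GGWO B=YRGB L=YROO
Query: B face = YRGB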